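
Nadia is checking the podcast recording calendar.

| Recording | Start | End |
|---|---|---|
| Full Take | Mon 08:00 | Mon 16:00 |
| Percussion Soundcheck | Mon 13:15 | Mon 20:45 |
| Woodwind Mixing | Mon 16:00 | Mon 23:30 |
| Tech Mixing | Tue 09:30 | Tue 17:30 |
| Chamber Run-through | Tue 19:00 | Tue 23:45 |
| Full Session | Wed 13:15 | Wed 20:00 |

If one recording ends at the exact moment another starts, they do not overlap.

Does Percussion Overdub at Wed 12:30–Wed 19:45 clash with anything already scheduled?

Full Take: ends Mon 16:00 at or before Percussion Overdub starts Wed 12:30 → clear.
Percussion Soundcheck: ends Mon 20:45 at or before Percussion Overdub starts Wed 12:30 → clear.
Woodwind Mixing: ends Mon 23:30 at or before Percussion Overdub starts Wed 12:30 → clear.
Tech Mixing: ends Tue 17:30 at or before Percussion Overdub starts Wed 12:30 → clear.
Chamber Run-through: ends Tue 23:45 at or before Percussion Overdub starts Wed 12:30 → clear.
Full Session: starts Wed 13:15 before Percussion Overdub ends Wed 19:45, and ends Wed 20:00 after Percussion Overdub starts Wed 12:30 → overlap.
Percussion Overdub overlaps Full Session.

Yes — it overlaps Full Session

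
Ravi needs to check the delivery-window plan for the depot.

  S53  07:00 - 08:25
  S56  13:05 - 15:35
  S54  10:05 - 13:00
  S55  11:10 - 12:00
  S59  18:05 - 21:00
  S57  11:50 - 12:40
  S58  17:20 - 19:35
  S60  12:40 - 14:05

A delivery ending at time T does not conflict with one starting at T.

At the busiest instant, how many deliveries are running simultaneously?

3

Sort all start/end points and keep a running count:
07:00 start S53 → 1
08:25 end S53 → 0
10:05 start S54 → 1
11:10 start S55 → 2
11:50 start S57 → 3
12:00 end S55 → 2
12:40 end S57 → 1
12:40 start S60 → 2
13:00 end S54 → 1
13:05 start S56 → 2
14:05 end S60 → 1
15:35 end S56 → 0
17:20 start S58 → 1
18:05 start S59 → 2
19:35 end S58 → 1
21:00 end S59 → 0
Peak is 3, at 11:50 (S54, S55, S57).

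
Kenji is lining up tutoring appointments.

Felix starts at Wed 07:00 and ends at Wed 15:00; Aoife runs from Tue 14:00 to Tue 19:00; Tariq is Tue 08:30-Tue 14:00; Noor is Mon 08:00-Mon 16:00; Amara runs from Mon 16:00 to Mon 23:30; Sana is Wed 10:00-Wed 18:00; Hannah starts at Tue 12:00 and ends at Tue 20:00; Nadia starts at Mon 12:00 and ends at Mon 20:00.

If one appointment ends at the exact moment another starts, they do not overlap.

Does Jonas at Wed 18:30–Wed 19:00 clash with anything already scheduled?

No — it doesn't clash with anything

Noor: ends Mon 16:00 at or before Jonas starts Wed 18:30 → clear.
Nadia: ends Mon 20:00 at or before Jonas starts Wed 18:30 → clear.
Amara: ends Mon 23:30 at or before Jonas starts Wed 18:30 → clear.
Tariq: ends Tue 14:00 at or before Jonas starts Wed 18:30 → clear.
Hannah: ends Tue 20:00 at or before Jonas starts Wed 18:30 → clear.
Aoife: ends Tue 19:00 at or before Jonas starts Wed 18:30 → clear.
Felix: ends Wed 15:00 at or before Jonas starts Wed 18:30 → clear.
Sana: ends Wed 18:00 at or before Jonas starts Wed 18:30 → clear.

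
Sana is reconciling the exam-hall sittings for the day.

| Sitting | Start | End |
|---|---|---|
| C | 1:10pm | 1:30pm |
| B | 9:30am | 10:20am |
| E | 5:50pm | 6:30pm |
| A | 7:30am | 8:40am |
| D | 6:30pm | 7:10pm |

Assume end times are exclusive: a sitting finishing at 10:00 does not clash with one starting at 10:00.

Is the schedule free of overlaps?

Yes

Two intervals overlap when each starts before the other ends.
Sorted by start: A, B, C, E, D.
B starts after A ends — done with A.
C starts after B ends — done with B.
E starts after C ends — done with C.
D starts exactly when E ends (back-to-back, no overlap).
Every pair is clear; the schedule has no overlaps.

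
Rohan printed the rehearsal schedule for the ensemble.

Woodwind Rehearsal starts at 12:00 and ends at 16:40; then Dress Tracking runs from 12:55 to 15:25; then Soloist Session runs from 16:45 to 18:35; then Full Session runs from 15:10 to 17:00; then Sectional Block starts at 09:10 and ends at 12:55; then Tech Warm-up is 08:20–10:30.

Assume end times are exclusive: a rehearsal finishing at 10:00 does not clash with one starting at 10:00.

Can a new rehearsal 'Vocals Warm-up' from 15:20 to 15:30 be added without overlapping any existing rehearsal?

Tech Warm-up: ends 10:30 at or before Vocals Warm-up starts 15:20 → clear.
Sectional Block: ends 12:55 at or before Vocals Warm-up starts 15:20 → clear.
Woodwind Rehearsal: starts 12:00 before Vocals Warm-up ends 15:30, and ends 16:40 after Vocals Warm-up starts 15:20 → overlap.
Dress Tracking: starts 12:55 before Vocals Warm-up ends 15:30, and ends 15:25 after Vocals Warm-up starts 15:20 → overlap.
Full Session: starts 15:10 before Vocals Warm-up ends 15:30, and ends 17:00 after Vocals Warm-up starts 15:20 → overlap.
Soloist Session: starts 16:45 at or after Vocals Warm-up ends 15:30 → clear.
Vocals Warm-up overlaps Full Session, Woodwind Rehearsal, Dress Tracking.

No — it overlaps Dress Tracking, Full Session, Woodwind Rehearsal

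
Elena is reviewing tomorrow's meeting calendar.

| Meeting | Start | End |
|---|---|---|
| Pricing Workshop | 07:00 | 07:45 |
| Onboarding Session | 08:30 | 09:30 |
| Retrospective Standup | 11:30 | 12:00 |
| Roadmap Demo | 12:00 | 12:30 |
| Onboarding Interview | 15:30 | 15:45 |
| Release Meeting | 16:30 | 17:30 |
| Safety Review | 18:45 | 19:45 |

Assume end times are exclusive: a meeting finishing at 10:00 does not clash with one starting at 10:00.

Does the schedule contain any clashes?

Sorted by start: Pricing Workshop, Onboarding Session, Retrospective Standup, Roadmap Demo, Onboarding Interview, Release Meeting, Safety Review.
Onboarding Session starts after Pricing Workshop ends, so Pricing Workshop has no further overlaps.
Retrospective Standup starts after Onboarding Session ends, so Onboarding Session has no further overlaps.
Roadmap Demo starts exactly when Retrospective Standup ends (back-to-back, no overlap), so Retrospective Standup has no further overlaps.
Onboarding Interview starts after Roadmap Demo ends, so Roadmap Demo has no further overlaps.
Release Meeting starts after Onboarding Interview ends, so Onboarding Interview has no further overlaps.
Safety Review starts after Release Meeting ends.
Every pair is clear; the schedule has no overlaps.

No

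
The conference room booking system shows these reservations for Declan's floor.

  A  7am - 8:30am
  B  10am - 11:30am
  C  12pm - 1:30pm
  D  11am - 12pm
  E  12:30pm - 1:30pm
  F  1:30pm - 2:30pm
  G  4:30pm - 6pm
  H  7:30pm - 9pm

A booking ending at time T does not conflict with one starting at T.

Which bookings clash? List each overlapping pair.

Two intervals overlap when each starts before the other ends.
Sorted by start: A, B, D, C, E, F, G, H.
B starts after A ends, so nothing later overlaps A either.
D starts before B ends → B and D overlap.
C starts after B ends, so nothing later overlaps B either.
C starts exactly when D ends (back-to-back, no overlap), so nothing later overlaps D either.
E starts before C ends → C and E overlap.
F starts exactly when C ends (back-to-back, no overlap), so nothing later overlaps C either.
F starts exactly when E ends (back-to-back, no overlap), so nothing later overlaps E either.
G starts after F ends, so nothing later overlaps F either.
H starts after G ends.

B & D, C & E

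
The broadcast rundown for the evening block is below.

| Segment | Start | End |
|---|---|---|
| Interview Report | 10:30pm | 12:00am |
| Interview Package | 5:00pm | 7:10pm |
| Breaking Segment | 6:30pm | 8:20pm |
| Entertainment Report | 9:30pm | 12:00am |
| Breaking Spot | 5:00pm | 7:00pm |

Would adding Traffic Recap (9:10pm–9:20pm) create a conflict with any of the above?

Breaking Spot: ends 7:00pm at or before Traffic Recap starts 9:10pm → clear.
Interview Package: ends 7:10pm at or before Traffic Recap starts 9:10pm → clear.
Breaking Segment: ends 8:20pm at or before Traffic Recap starts 9:10pm → clear.
Entertainment Report: starts 9:30pm at or after Traffic Recap ends 9:20pm → clear.
Interview Report: starts 10:30pm at or after Traffic Recap ends 9:20pm → clear.

No — it doesn't clash with anything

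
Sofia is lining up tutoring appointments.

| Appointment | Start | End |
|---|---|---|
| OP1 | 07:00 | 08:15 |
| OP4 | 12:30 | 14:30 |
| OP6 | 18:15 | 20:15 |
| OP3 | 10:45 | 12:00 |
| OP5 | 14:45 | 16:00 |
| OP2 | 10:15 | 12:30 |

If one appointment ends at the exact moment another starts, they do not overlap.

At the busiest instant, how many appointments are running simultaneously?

Sort all start/end points and keep a running count:
07:00 start OP1 → 1
08:15 end OP1 → 0
10:15 start OP2 → 1
10:45 start OP3 → 2
12:00 end OP3 → 1
12:30 end OP2 → 0
12:30 start OP4 → 1
14:30 end OP4 → 0
14:45 start OP5 → 1
16:00 end OP5 → 0
18:15 start OP6 → 1
20:15 end OP6 → 0
Peak is 2, at 10:45 (OP2, OP3).

2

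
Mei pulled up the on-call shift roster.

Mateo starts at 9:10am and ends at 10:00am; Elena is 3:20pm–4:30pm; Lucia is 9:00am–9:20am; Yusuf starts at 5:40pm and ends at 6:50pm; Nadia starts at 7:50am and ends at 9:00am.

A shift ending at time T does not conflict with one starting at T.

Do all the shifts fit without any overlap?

Sorted by start: Nadia, Lucia, Mateo, Elena, Yusuf.
Lucia starts exactly when Nadia ends (back-to-back, no overlap) — done with Nadia.
Mateo starts before Lucia ends → Lucia and Mateo overlap.
That's a conflict, so the schedule is not conflict-free.

No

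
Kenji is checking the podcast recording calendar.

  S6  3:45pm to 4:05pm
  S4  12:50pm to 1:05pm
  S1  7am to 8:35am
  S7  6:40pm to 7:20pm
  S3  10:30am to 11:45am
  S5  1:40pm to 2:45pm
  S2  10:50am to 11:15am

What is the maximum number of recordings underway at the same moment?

Walk through starts and ends in time order (an end at T is processed before a start at T):
7am start S1 → 1
8:35am end S1 → 0
10:30am start S3 → 1
10:50am start S2 → 2
11:15am end S2 → 1
11:45am end S3 → 0
12:50pm start S4 → 1
1:05pm end S4 → 0
1:40pm start S5 → 1
2:45pm end S5 → 0
3:45pm start S6 → 1
4:05pm end S6 → 0
6:40pm start S7 → 1
7:20pm end S7 → 0
Peak is 2, at 10:50am (S2, S3).

2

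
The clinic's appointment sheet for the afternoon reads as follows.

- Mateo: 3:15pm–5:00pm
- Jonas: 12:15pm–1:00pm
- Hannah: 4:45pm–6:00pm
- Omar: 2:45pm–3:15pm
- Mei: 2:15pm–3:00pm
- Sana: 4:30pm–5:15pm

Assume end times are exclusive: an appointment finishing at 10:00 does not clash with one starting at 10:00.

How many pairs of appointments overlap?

Sorted by start: Jonas, Mei, Omar, Mateo, Sana, Hannah.
Mei starts after Jonas ends — done with Jonas.
Omar starts before Mei ends → Mei and Omar overlap.
Mateo starts after Mei ends — done with Mei.
Mateo starts exactly when Omar ends (back-to-back, no overlap) — done with Omar.
Sana starts before Mateo ends → Mateo and Sana overlap.
Hannah starts before Mateo ends → Mateo and Hannah overlap.
Hannah starts before Sana ends → Sana and Hannah overlap.
Overlapping pairs: Hannah & Mateo, Hannah & Sana, Mateo & Sana, Mei & Omar — 4 in total.

4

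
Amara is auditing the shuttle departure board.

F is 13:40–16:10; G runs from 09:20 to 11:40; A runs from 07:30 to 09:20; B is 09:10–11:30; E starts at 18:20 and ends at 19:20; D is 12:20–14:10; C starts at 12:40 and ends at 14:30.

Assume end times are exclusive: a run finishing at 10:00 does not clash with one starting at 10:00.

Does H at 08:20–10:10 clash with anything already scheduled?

A: starts 07:30 before H ends 10:10, and ends 09:20 after H starts 08:20 → overlap.
B: starts 09:10 before H ends 10:10, and ends 11:30 after H starts 08:20 → overlap.
G: starts 09:20 before H ends 10:10, and ends 11:40 after H starts 08:20 → overlap.
D: starts 12:20 at or after H ends 10:10 → clear.
C: starts 12:40 at or after H ends 10:10 → clear.
F: starts 13:40 at or after H ends 10:10 → clear.
E: starts 18:20 at or after H ends 10:10 → clear.
H overlaps A, B, G.

Yes — it overlaps A, B, G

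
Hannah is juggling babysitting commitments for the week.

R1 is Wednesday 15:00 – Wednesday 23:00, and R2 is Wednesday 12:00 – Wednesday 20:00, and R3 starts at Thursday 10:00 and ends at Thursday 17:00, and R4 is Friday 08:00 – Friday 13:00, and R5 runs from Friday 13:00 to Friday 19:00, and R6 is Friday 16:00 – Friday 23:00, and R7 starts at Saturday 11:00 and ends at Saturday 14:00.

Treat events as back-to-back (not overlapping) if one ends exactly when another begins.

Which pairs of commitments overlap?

R1 & R2, R5 & R6

Check each pair: they overlap iff neither finishes before the other starts.
Sorted by start: R2, R1, R3, R4, R5, R6, R7.
R1 starts before R2 ends → R2 and R1 overlap.
R3 starts after R2 ends, so R2 has no further overlaps.
R3 starts after R1 ends, so R1 has no further overlaps.
R4 starts after R3 ends, so R3 has no further overlaps.
R5 starts exactly when R4 ends (back-to-back, no overlap), so R4 has no further overlaps.
R6 starts before R5 ends → R5 and R6 overlap.
R7 starts after R5 ends.
R7 starts after R6 ends.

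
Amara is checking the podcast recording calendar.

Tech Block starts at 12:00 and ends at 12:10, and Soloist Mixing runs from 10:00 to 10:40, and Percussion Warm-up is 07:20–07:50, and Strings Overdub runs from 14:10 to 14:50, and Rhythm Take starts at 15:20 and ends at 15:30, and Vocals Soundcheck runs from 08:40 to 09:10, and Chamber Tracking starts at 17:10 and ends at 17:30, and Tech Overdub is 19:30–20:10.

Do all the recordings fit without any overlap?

Yes

Sorted by start: Percussion Warm-up, Vocals Soundcheck, Soloist Mixing, Tech Block, Strings Overdub, Rhythm Take, Chamber Tracking, Tech Overdub.
Vocals Soundcheck starts after Percussion Warm-up ends, so nothing later overlaps Percussion Warm-up either.
Soloist Mixing starts after Vocals Soundcheck ends, so nothing later overlaps Vocals Soundcheck either.
Tech Block starts after Soloist Mixing ends, so nothing later overlaps Soloist Mixing either.
Strings Overdub starts after Tech Block ends, so nothing later overlaps Tech Block either.
Rhythm Take starts after Strings Overdub ends, so nothing later overlaps Strings Overdub either.
Chamber Tracking starts after Rhythm Take ends, so nothing later overlaps Rhythm Take either.
Tech Overdub starts after Chamber Tracking ends.
Every pair is clear; the schedule has no overlaps.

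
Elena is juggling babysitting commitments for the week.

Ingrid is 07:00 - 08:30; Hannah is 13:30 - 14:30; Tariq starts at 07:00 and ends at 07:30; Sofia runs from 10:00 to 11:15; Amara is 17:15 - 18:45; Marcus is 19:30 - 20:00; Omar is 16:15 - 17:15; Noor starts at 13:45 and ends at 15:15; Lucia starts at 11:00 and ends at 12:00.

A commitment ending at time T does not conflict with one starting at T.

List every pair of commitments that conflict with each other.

Hannah & Noor, Ingrid & Tariq, Lucia & Sofia

Check each pair: they overlap iff neither finishes before the other starts.
Sorted by start: Ingrid, Tariq, Sofia, Lucia, Hannah, Noor, Omar, Amara, Marcus.
Tariq starts before Ingrid ends → Ingrid and Tariq overlap.
Sofia starts after Ingrid ends, so Ingrid has no further overlaps.
Sofia starts after Tariq ends, so Tariq has no further overlaps.
Lucia starts before Sofia ends → Sofia and Lucia overlap.
Hannah starts after Sofia ends, so Sofia has no further overlaps.
Hannah starts after Lucia ends, so Lucia has no further overlaps.
Noor starts before Hannah ends → Hannah and Noor overlap.
Omar starts after Hannah ends, so Hannah has no further overlaps.
Omar starts after Noor ends, so Noor has no further overlaps.
Amara starts exactly when Omar ends (back-to-back, no overlap), so Omar has no further overlaps.
Marcus starts after Amara ends.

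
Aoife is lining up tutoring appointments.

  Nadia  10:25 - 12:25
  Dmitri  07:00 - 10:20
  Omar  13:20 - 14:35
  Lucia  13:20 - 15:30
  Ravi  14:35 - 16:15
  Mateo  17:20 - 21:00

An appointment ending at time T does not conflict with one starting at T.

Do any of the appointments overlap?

Two intervals overlap when each starts before the other ends.
Sorted by start: Dmitri, Nadia, Omar, Lucia, Ravi, Mateo.
Nadia starts after Dmitri ends; Dmitri is clear from here.
Omar starts after Nadia ends; Nadia is clear from here.
Lucia starts before Omar ends → Omar and Lucia overlap.
That's a conflict, so the schedule is not conflict-free.

Yes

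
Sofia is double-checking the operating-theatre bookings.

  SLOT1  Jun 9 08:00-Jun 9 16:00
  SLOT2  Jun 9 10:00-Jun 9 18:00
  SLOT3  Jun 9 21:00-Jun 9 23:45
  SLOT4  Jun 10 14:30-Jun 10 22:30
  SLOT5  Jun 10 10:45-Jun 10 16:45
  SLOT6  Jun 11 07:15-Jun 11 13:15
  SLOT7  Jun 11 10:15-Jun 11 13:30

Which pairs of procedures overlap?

SLOT1 & SLOT2, SLOT4 & SLOT5, SLOT6 & SLOT7

Check each pair: they overlap iff neither finishes before the other starts.
Sorted by start: SLOT1, SLOT2, SLOT3, SLOT5, SLOT4, SLOT6, SLOT7.
SLOT2 starts before SLOT1 ends → SLOT1 and SLOT2 overlap.
SLOT3 starts after SLOT1 ends; SLOT1 is clear from here.
SLOT3 starts after SLOT2 ends; SLOT2 is clear from here.
SLOT5 starts after SLOT3 ends; SLOT3 is clear from here.
SLOT4 starts before SLOT5 ends → SLOT5 and SLOT4 overlap.
SLOT6 starts after SLOT5 ends; SLOT5 is clear from here.
SLOT6 starts after SLOT4 ends; SLOT4 is clear from here.
SLOT7 starts before SLOT6 ends → SLOT6 and SLOT7 overlap.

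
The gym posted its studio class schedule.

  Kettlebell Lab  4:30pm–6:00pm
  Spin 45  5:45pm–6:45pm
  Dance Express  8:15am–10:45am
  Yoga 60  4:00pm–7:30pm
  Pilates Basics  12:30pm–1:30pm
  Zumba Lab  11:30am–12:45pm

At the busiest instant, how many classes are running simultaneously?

3

Sweep the timeline, counting +1 at each start and −1 at each end (ends before starts at a tie):
8:15am start Dance Express → 1
10:45am end Dance Express → 0
11:30am start Zumba Lab → 1
12:30pm start Pilates Basics → 2
12:45pm end Zumba Lab → 1
1:30pm end Pilates Basics → 0
4:00pm start Yoga 60 → 1
4:30pm start Kettlebell Lab → 2
5:45pm start Spin 45 → 3
6:00pm end Kettlebell Lab → 2
6:45pm end Spin 45 → 1
7:30pm end Yoga 60 → 0
Peak is 3, at 5:45pm (Kettlebell Lab, Spin 45, Yoga 60).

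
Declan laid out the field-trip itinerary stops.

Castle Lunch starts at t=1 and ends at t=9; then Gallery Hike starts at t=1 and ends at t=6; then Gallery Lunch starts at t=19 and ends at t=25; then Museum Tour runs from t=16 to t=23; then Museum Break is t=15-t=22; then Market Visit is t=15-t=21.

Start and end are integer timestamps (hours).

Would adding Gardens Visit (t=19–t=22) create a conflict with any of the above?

Yes — it overlaps Gallery Lunch, Market Visit, Museum Break, Museum Tour

Gallery Hike: ends t=6 at or before Gardens Visit starts t=19 → clear.
Castle Lunch: ends t=9 at or before Gardens Visit starts t=19 → clear.
Museum Break: starts t=15 before Gardens Visit ends t=22, and ends t=22 after Gardens Visit starts t=19 → overlap.
Market Visit: starts t=15 before Gardens Visit ends t=22, and ends t=21 after Gardens Visit starts t=19 → overlap.
Museum Tour: starts t=16 before Gardens Visit ends t=22, and ends t=23 after Gardens Visit starts t=19 → overlap.
Gallery Lunch: starts t=19 before Gardens Visit ends t=22, and ends t=25 after Gardens Visit starts t=19 → overlap.
Gardens Visit overlaps Museum Break, Museum Tour, Market Visit, Gallery Lunch.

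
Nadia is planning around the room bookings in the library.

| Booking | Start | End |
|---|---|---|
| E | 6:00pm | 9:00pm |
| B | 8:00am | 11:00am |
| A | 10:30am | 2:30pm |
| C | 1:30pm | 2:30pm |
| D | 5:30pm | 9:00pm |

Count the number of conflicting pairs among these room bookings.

Sorted by start: B, A, C, D, E.
A starts before B ends → B and A overlap.
C starts after B ends; B is clear from here.
C starts before A ends → A and C overlap.
D starts after A ends; A is clear from here.
D starts after C ends; C is clear from here.
E starts before D ends → D and E overlap.
Overlapping pairs: A & B, A & C, D & E — 3 in total.

3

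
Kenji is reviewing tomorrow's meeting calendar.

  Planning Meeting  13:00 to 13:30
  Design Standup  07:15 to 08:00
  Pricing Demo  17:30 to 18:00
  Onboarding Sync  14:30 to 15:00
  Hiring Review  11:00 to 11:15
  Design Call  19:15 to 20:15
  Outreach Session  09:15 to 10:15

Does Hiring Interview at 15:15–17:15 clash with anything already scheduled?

Design Standup: ends 08:00 at or before Hiring Interview starts 15:15 → clear.
Outreach Session: ends 10:15 at or before Hiring Interview starts 15:15 → clear.
Hiring Review: ends 11:15 at or before Hiring Interview starts 15:15 → clear.
Planning Meeting: ends 13:30 at or before Hiring Interview starts 15:15 → clear.
Onboarding Sync: ends 15:00 at or before Hiring Interview starts 15:15 → clear.
Pricing Demo: starts 17:30 at or after Hiring Interview ends 17:15 → clear.
Design Call: starts 19:15 at or after Hiring Interview ends 17:15 → clear.

No — it doesn't clash with anything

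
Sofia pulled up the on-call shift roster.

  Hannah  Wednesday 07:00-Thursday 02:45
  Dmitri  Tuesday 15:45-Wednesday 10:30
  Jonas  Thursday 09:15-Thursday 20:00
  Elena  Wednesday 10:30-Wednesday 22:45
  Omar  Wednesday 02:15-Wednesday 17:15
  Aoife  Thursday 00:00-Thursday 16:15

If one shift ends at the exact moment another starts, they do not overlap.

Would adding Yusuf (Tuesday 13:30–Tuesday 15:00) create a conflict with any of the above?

No — it doesn't clash with anything

Dmitri: starts Tuesday 15:45 at or after Yusuf ends Tuesday 15:00 → clear.
Omar: starts Wednesday 02:15 at or after Yusuf ends Tuesday 15:00 → clear.
Hannah: starts Wednesday 07:00 at or after Yusuf ends Tuesday 15:00 → clear.
Elena: starts Wednesday 10:30 at or after Yusuf ends Tuesday 15:00 → clear.
Aoife: starts Thursday 00:00 at or after Yusuf ends Tuesday 15:00 → clear.
Jonas: starts Thursday 09:15 at or after Yusuf ends Tuesday 15:00 → clear.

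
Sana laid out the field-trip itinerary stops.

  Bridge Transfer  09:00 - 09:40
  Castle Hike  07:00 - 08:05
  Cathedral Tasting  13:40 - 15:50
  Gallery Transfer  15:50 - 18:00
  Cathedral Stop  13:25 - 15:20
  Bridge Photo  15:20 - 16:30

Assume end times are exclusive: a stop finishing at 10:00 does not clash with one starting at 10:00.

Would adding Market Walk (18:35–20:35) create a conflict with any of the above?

Castle Hike: ends 08:05 at or before Market Walk starts 18:35 → clear.
Bridge Transfer: ends 09:40 at or before Market Walk starts 18:35 → clear.
Cathedral Stop: ends 15:20 at or before Market Walk starts 18:35 → clear.
Cathedral Tasting: ends 15:50 at or before Market Walk starts 18:35 → clear.
Bridge Photo: ends 16:30 at or before Market Walk starts 18:35 → clear.
Gallery Transfer: ends 18:00 at or before Market Walk starts 18:35 → clear.

No — it doesn't clash with anything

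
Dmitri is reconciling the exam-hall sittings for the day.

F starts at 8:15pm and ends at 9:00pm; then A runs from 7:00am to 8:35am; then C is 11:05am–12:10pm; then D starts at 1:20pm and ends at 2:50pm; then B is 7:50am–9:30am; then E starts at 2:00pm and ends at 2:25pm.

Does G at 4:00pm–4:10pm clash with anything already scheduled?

A: ends 8:35am at or before G starts 4:00pm → clear.
B: ends 9:30am at or before G starts 4:00pm → clear.
C: ends 12:10pm at or before G starts 4:00pm → clear.
D: ends 2:50pm at or before G starts 4:00pm → clear.
E: ends 2:25pm at or before G starts 4:00pm → clear.
F: starts 8:15pm at or after G ends 4:10pm → clear.

No — it doesn't clash with anything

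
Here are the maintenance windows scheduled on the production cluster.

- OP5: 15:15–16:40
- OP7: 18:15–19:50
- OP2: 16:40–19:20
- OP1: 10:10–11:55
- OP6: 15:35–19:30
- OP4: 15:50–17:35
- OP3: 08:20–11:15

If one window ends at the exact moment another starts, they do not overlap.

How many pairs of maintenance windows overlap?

Two intervals overlap when each starts before the other ends.
Sorted by start: OP3, OP1, OP5, OP6, OP4, OP2, OP7.
OP1 starts before OP3 ends → OP3 and OP1 overlap.
OP5 starts after OP3 ends — done with OP3.
OP5 starts after OP1 ends — done with OP1.
OP6 starts before OP5 ends → OP5 and OP6 overlap.
OP4 starts before OP5 ends → OP5 and OP4 overlap.
OP2 starts exactly when OP5 ends (back-to-back, no overlap) — done with OP5.
OP4 starts before OP6 ends → OP6 and OP4 overlap.
OP2 starts before OP6 ends → OP6 and OP2 overlap.
OP7 starts before OP6 ends → OP6 and OP7 overlap.
OP2 starts before OP4 ends → OP4 and OP2 overlap.
OP7 starts after OP4 ends.
OP7 starts before OP2 ends → OP2 and OP7 overlap.
Overlapping pairs: OP1 & OP3, OP2 & OP4, OP2 & OP6, OP2 & OP7, OP4 & OP5, OP4 & OP6, OP5 & OP6, OP6 & OP7 — 8 in total.

8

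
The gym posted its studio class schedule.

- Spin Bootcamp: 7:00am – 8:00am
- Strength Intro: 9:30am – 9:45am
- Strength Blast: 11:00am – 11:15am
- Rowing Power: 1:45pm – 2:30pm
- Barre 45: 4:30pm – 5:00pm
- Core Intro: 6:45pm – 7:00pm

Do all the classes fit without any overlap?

Sorted by start: Spin Bootcamp, Strength Intro, Strength Blast, Rowing Power, Barre 45, Core Intro.
Strength Intro starts after Spin Bootcamp ends, so Spin Bootcamp has no further overlaps.
Strength Blast starts after Strength Intro ends, so Strength Intro has no further overlaps.
Rowing Power starts after Strength Blast ends, so Strength Blast has no further overlaps.
Barre 45 starts after Rowing Power ends, so Rowing Power has no further overlaps.
Core Intro starts after Barre 45 ends.
Every pair is clear; the schedule has no overlaps.

Yes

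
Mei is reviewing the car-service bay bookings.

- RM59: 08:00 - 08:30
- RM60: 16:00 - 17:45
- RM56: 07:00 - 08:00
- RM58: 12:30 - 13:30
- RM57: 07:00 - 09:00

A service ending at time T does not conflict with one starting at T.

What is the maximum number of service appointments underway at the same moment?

Walk through starts and ends in time order (an end at T is processed before a start at T):
07:00 start RM56 → 1
07:00 start RM57 → 2
08:00 end RM56 → 1
08:00 start RM59 → 2
08:30 end RM59 → 1
09:00 end RM57 → 0
12:30 start RM58 → 1
13:30 end RM58 → 0
16:00 start RM60 → 1
17:45 end RM60 → 0
Peak is 2, at 07:00 (RM56, RM57).

2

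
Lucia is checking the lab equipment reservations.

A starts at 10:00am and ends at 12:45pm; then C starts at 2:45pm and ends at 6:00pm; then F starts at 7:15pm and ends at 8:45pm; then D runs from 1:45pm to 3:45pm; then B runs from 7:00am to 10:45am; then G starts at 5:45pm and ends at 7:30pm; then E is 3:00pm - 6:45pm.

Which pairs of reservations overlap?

A & B, C & D, C & E, C & G, D & E, E & G, F & G

Sorted by start: B, A, D, C, E, G, F.
A starts before B ends → B and A overlap.
D starts after B ends, so B has no further overlaps.
D starts after A ends, so A has no further overlaps.
C starts before D ends → D and C overlap.
E starts before D ends → D and E overlap.
G starts after D ends, so D has no further overlaps.
E starts before C ends → C and E overlap.
G starts before C ends → C and G overlap.
F starts after C ends.
G starts before E ends → E and G overlap.
F starts after E ends.
F starts before G ends → G and F overlap.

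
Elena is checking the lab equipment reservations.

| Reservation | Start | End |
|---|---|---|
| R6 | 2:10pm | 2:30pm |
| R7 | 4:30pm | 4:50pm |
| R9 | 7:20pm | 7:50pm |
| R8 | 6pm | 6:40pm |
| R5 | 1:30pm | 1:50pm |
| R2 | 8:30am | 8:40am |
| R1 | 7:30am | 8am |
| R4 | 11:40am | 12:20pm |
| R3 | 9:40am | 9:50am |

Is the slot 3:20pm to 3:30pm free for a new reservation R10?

R1: ends 8am at or before R10 starts 3:20pm → clear.
R2: ends 8:40am at or before R10 starts 3:20pm → clear.
R3: ends 9:50am at or before R10 starts 3:20pm → clear.
R4: ends 12:20pm at or before R10 starts 3:20pm → clear.
R5: ends 1:50pm at or before R10 starts 3:20pm → clear.
R6: ends 2:30pm at or before R10 starts 3:20pm → clear.
R7: starts 4:30pm at or after R10 ends 3:30pm → clear.
R8: starts 6pm at or after R10 ends 3:30pm → clear.
R9: starts 7:20pm at or after R10 ends 3:30pm → clear.

Yes — the slot is free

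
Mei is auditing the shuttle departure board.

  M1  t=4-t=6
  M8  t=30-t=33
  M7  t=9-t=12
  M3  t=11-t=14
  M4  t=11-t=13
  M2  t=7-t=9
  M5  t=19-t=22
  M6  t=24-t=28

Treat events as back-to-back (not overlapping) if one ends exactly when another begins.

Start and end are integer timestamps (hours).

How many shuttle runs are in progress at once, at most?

3

Walk through starts and ends in time order (an end at T is processed before a start at T):
t=4 start M1 → 1
t=6 end M1 → 0
t=7 start M2 → 1
t=9 end M2 → 0
t=9 start M7 → 1
t=11 start M3 → 2
t=11 start M4 → 3
t=12 end M7 → 2
t=13 end M4 → 1
t=14 end M3 → 0
t=19 start M5 → 1
t=22 end M5 → 0
t=24 start M6 → 1
t=28 end M6 → 0
t=30 start M8 → 1
t=33 end M8 → 0
Peak is 3, at t=11 (M3, M4, M7).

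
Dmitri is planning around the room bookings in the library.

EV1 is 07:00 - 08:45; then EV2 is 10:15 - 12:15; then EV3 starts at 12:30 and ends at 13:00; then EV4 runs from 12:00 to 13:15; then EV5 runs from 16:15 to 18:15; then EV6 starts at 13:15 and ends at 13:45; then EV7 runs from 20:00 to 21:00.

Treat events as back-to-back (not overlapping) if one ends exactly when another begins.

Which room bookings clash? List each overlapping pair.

EV2 & EV4, EV3 & EV4

Sorted by start: EV1, EV2, EV4, EV3, EV6, EV5, EV7.
EV2 starts after EV1 ends — done with EV1.
EV4 starts before EV2 ends → EV2 and EV4 overlap.
EV3 starts after EV2 ends — done with EV2.
EV3 starts before EV4 ends → EV4 and EV3 overlap.
EV6 starts exactly when EV4 ends (back-to-back, no overlap) — done with EV4.
EV6 starts after EV3 ends — done with EV3.
EV5 starts after EV6 ends — done with EV6.
EV7 starts after EV5 ends.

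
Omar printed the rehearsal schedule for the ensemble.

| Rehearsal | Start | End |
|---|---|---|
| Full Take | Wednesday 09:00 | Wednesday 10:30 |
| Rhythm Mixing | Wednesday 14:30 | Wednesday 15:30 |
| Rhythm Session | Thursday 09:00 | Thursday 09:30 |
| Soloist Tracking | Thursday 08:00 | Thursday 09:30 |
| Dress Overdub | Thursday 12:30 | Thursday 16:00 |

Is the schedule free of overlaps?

Check each pair: they overlap iff neither finishes before the other starts.
Sorted by start: Full Take, Rhythm Mixing, Soloist Tracking, Rhythm Session, Dress Overdub.
Rhythm Mixing starts after Full Take ends; Full Take is clear from here.
Soloist Tracking starts after Rhythm Mixing ends; Rhythm Mixing is clear from here.
Rhythm Session starts before Soloist Tracking ends → Soloist Tracking and Rhythm Session overlap.
That's a conflict, so the schedule is not conflict-free.

No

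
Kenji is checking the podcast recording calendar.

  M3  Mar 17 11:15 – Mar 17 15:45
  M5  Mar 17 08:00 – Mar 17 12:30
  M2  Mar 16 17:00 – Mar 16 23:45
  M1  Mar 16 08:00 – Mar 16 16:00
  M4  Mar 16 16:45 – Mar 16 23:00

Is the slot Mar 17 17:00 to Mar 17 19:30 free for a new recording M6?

M1: ends Mar 16 16:00 at or before M6 starts Mar 17 17:00 → clear.
M4: ends Mar 16 23:00 at or before M6 starts Mar 17 17:00 → clear.
M2: ends Mar 16 23:45 at or before M6 starts Mar 17 17:00 → clear.
M5: ends Mar 17 12:30 at or before M6 starts Mar 17 17:00 → clear.
M3: ends Mar 17 15:45 at or before M6 starts Mar 17 17:00 → clear.

Yes — the slot is free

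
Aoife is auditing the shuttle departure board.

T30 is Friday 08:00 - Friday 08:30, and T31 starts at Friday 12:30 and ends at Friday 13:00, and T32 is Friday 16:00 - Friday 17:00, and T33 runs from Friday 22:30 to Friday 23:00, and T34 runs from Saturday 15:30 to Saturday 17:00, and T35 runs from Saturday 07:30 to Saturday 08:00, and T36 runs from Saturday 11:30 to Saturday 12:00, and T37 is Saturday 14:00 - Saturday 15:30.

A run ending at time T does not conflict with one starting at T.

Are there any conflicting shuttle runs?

Sorted by start: T30, T31, T32, T33, T35, T36, T37, T34.
T31 starts after T30 ends, so nothing later overlaps T30 either.
T32 starts after T31 ends, so nothing later overlaps T31 either.
T33 starts after T32 ends, so nothing later overlaps T32 either.
T35 starts after T33 ends, so nothing later overlaps T33 either.
T36 starts after T35 ends, so nothing later overlaps T35 either.
T37 starts after T36 ends, so nothing later overlaps T36 either.
T34 starts exactly when T37 ends (back-to-back, no overlap).
Every pair is clear; the schedule has no overlaps.

No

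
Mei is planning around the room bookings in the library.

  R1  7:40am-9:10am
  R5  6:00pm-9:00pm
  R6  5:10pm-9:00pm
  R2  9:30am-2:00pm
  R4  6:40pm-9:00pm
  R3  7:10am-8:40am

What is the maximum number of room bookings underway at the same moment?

Walk through starts and ends in time order (an end at T is processed before a start at T):
7:10am start R3 → 1
7:40am start R1 → 2
8:40am end R3 → 1
9:10am end R1 → 0
9:30am start R2 → 1
2:00pm end R2 → 0
5:10pm start R6 → 1
6:00pm start R5 → 2
6:40pm start R4 → 3
9:00pm end R4 → 2
9:00pm end R5 → 1
9:00pm end R6 → 0
Peak is 3, at 6:40pm (R4, R5, R6).

3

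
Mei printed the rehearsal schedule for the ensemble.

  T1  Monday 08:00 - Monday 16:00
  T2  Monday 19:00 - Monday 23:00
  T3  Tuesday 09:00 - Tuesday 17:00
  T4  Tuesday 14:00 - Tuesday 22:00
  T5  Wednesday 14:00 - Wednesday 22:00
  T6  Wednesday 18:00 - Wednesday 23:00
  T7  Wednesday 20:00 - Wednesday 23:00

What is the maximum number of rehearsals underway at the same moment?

Sort all start/end points and keep a running count:
Monday 08:00 start T1 → 1
Monday 16:00 end T1 → 0
Monday 19:00 start T2 → 1
Monday 23:00 end T2 → 0
Tuesday 09:00 start T3 → 1
Tuesday 14:00 start T4 → 2
Tuesday 17:00 end T3 → 1
Tuesday 22:00 end T4 → 0
Wednesday 14:00 start T5 → 1
Wednesday 18:00 start T6 → 2
Wednesday 20:00 start T7 → 3
Wednesday 22:00 end T5 → 2
Wednesday 23:00 end T6 → 1
Wednesday 23:00 end T7 → 0
Peak is 3, at Wednesday 20:00 (T5, T6, T7).

3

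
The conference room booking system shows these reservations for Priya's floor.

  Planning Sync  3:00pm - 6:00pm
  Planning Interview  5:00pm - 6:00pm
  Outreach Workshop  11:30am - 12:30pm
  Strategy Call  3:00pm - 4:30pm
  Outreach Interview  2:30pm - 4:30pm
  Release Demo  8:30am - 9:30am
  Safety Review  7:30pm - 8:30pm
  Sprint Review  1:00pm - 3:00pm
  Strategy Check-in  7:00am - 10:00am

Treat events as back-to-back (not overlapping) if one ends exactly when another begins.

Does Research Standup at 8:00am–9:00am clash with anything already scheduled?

Strategy Check-in: starts 7:00am before Research Standup ends 9:00am, and ends 10:00am after Research Standup starts 8:00am → overlap.
Release Demo: starts 8:30am before Research Standup ends 9:00am, and ends 9:30am after Research Standup starts 8:00am → overlap.
Outreach Workshop: starts 11:30am at or after Research Standup ends 9:00am → clear.
Sprint Review: starts 1:00pm at or after Research Standup ends 9:00am → clear.
Outreach Interview: starts 2:30pm at or after Research Standup ends 9:00am → clear.
Strategy Call: starts 3:00pm at or after Research Standup ends 9:00am → clear.
Planning Sync: starts 3:00pm at or after Research Standup ends 9:00am → clear.
Planning Interview: starts 5:00pm at or after Research Standup ends 9:00am → clear.
Safety Review: starts 7:30pm at or after Research Standup ends 9:00am → clear.
Research Standup overlaps Strategy Check-in, Release Demo.

Yes — it overlaps Release Demo, Strategy Check-in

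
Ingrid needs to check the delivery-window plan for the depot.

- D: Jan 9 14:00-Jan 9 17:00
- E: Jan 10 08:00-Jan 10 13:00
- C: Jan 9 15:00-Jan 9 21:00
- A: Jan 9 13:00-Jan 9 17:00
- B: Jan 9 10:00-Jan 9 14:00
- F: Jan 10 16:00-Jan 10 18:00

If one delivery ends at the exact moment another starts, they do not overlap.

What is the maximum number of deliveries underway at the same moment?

3

Sort all start/end points and keep a running count:
Jan 9 10:00 start B → 1
Jan 9 13:00 start A → 2
Jan 9 14:00 end B → 1
Jan 9 14:00 start D → 2
Jan 9 15:00 start C → 3
Jan 9 17:00 end A → 2
Jan 9 17:00 end D → 1
Jan 9 21:00 end C → 0
Jan 10 08:00 start E → 1
Jan 10 13:00 end E → 0
Jan 10 16:00 start F → 1
Jan 10 18:00 end F → 0
Peak is 3, at Jan 9 15:00 (A, C, D).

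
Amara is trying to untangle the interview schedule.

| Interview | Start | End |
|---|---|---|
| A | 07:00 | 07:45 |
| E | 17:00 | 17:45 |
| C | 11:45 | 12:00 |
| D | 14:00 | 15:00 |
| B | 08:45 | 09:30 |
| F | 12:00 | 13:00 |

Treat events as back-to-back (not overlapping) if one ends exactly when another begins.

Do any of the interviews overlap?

Two intervals overlap when each starts before the other ends.
Sorted by start: A, B, C, F, D, E.
B starts after A ends — done with A.
C starts after B ends — done with B.
F starts exactly when C ends (back-to-back, no overlap) — done with C.
D starts after F ends — done with F.
E starts after D ends.
Every pair is clear; the schedule has no overlaps.

No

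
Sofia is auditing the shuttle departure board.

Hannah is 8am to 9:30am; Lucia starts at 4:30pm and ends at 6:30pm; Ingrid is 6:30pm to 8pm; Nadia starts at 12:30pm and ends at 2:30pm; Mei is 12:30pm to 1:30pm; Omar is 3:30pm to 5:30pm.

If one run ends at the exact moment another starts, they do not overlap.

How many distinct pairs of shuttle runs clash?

2

Check each pair: they overlap iff neither finishes before the other starts.
Sorted by start: Hannah, Nadia, Mei, Omar, Lucia, Ingrid.
Nadia starts after Hannah ends, so Hannah has no further overlaps.
Mei starts before Nadia ends → Nadia and Mei overlap.
Omar starts after Nadia ends, so Nadia has no further overlaps.
Omar starts after Mei ends, so Mei has no further overlaps.
Lucia starts before Omar ends → Omar and Lucia overlap.
Ingrid starts after Omar ends.
Ingrid starts exactly when Lucia ends (back-to-back, no overlap).
Overlapping pairs: Lucia & Omar, Mei & Nadia — 2 in total.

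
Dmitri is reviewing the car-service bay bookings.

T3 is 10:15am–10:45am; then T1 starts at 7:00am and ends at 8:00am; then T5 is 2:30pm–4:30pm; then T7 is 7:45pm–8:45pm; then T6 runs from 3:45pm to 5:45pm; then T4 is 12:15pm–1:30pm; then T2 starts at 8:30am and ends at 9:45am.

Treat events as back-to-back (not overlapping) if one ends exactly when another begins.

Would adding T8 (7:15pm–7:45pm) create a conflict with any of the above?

T1: ends 8:00am at or before T8 starts 7:15pm → clear.
T2: ends 9:45am at or before T8 starts 7:15pm → clear.
T3: ends 10:45am at or before T8 starts 7:15pm → clear.
T4: ends 1:30pm at or before T8 starts 7:15pm → clear.
T5: ends 4:30pm at or before T8 starts 7:15pm → clear.
T6: ends 5:45pm at or before T8 starts 7:15pm → clear.
T7: starts 7:45pm at or after T8 ends 7:45pm → clear.

No — it doesn't clash with anything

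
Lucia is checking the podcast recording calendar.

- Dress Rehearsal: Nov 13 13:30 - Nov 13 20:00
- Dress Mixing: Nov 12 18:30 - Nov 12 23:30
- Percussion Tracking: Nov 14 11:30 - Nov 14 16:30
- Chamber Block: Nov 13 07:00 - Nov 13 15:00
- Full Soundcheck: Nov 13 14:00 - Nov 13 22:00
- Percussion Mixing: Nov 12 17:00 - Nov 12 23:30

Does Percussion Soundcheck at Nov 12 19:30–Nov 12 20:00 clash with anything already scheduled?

Yes — it overlaps Dress Mixing, Percussion Mixing

Percussion Mixing: starts Nov 12 17:00 before Percussion Soundcheck ends Nov 12 20:00, and ends Nov 12 23:30 after Percussion Soundcheck starts Nov 12 19:30 → overlap.
Dress Mixing: starts Nov 12 18:30 before Percussion Soundcheck ends Nov 12 20:00, and ends Nov 12 23:30 after Percussion Soundcheck starts Nov 12 19:30 → overlap.
Chamber Block: starts Nov 13 07:00 at or after Percussion Soundcheck ends Nov 12 20:00 → clear.
Dress Rehearsal: starts Nov 13 13:30 at or after Percussion Soundcheck ends Nov 12 20:00 → clear.
Full Soundcheck: starts Nov 13 14:00 at or after Percussion Soundcheck ends Nov 12 20:00 → clear.
Percussion Tracking: starts Nov 14 11:30 at or after Percussion Soundcheck ends Nov 12 20:00 → clear.
Percussion Soundcheck overlaps Percussion Mixing, Dress Mixing.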